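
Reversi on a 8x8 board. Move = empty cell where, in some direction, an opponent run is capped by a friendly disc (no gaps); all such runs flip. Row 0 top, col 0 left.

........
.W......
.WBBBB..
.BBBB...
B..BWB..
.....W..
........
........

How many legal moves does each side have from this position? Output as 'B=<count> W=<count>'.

Answer: B=7 W=7

Derivation:
-- B to move --
(0,0): flips 1 -> legal
(0,1): flips 2 -> legal
(0,2): no bracket -> illegal
(1,0): flips 1 -> legal
(1,2): no bracket -> illegal
(2,0): flips 1 -> legal
(3,0): no bracket -> illegal
(3,5): no bracket -> illegal
(4,6): no bracket -> illegal
(5,3): no bracket -> illegal
(5,4): flips 1 -> legal
(5,6): no bracket -> illegal
(6,4): no bracket -> illegal
(6,5): flips 1 -> legal
(6,6): flips 2 -> legal
B mobility = 7
-- W to move --
(1,2): no bracket -> illegal
(1,3): no bracket -> illegal
(1,4): flips 2 -> legal
(1,5): no bracket -> illegal
(1,6): no bracket -> illegal
(2,0): no bracket -> illegal
(2,6): flips 4 -> legal
(3,0): no bracket -> illegal
(3,5): flips 1 -> legal
(3,6): no bracket -> illegal
(4,1): flips 1 -> legal
(4,2): flips 1 -> legal
(4,6): flips 1 -> legal
(5,0): no bracket -> illegal
(5,1): no bracket -> illegal
(5,2): no bracket -> illegal
(5,3): no bracket -> illegal
(5,4): flips 2 -> legal
(5,6): no bracket -> illegal
W mobility = 7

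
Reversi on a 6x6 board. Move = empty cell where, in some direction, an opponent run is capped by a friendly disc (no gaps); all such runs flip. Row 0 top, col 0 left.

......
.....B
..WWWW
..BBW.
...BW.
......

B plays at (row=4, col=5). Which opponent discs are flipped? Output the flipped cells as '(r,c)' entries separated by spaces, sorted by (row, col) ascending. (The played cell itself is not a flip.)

Answer: (4,4)

Derivation:
Dir NW: opp run (3,4) (2,3), next='.' -> no flip
Dir N: first cell '.' (not opp) -> no flip
Dir NE: edge -> no flip
Dir W: opp run (4,4) capped by B -> flip
Dir E: edge -> no flip
Dir SW: first cell '.' (not opp) -> no flip
Dir S: first cell '.' (not opp) -> no flip
Dir SE: edge -> no flip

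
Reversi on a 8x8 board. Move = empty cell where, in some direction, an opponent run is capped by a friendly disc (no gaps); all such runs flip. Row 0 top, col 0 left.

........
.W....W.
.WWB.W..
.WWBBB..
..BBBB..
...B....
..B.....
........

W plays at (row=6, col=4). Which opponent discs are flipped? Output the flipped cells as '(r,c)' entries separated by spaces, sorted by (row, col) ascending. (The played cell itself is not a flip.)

Dir NW: opp run (5,3) (4,2) capped by W -> flip
Dir N: first cell '.' (not opp) -> no flip
Dir NE: first cell '.' (not opp) -> no flip
Dir W: first cell '.' (not opp) -> no flip
Dir E: first cell '.' (not opp) -> no flip
Dir SW: first cell '.' (not opp) -> no flip
Dir S: first cell '.' (not opp) -> no flip
Dir SE: first cell '.' (not opp) -> no flip

Answer: (4,2) (5,3)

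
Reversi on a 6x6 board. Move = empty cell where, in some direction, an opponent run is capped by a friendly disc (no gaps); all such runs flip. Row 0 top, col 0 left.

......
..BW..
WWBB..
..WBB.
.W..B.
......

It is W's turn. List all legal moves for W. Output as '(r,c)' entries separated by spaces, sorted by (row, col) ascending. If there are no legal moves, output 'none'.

Answer: (0,2) (0,3) (1,1) (1,4) (2,4) (3,1) (3,5) (4,3)

Derivation:
(0,1): no bracket -> illegal
(0,2): flips 2 -> legal
(0,3): flips 1 -> legal
(1,1): flips 1 -> legal
(1,4): flips 1 -> legal
(2,4): flips 2 -> legal
(2,5): no bracket -> illegal
(3,1): flips 1 -> legal
(3,5): flips 2 -> legal
(4,2): no bracket -> illegal
(4,3): flips 2 -> legal
(4,5): no bracket -> illegal
(5,3): no bracket -> illegal
(5,4): no bracket -> illegal
(5,5): no bracket -> illegal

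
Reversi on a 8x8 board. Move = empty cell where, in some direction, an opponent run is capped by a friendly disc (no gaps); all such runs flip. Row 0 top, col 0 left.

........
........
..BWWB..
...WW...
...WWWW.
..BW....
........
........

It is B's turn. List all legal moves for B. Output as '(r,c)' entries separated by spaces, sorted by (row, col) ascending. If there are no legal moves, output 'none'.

Answer: (5,4) (5,5)

Derivation:
(1,2): no bracket -> illegal
(1,3): no bracket -> illegal
(1,4): no bracket -> illegal
(1,5): no bracket -> illegal
(3,2): no bracket -> illegal
(3,5): no bracket -> illegal
(3,6): no bracket -> illegal
(3,7): no bracket -> illegal
(4,2): no bracket -> illegal
(4,7): no bracket -> illegal
(5,4): flips 1 -> legal
(5,5): flips 2 -> legal
(5,6): no bracket -> illegal
(5,7): no bracket -> illegal
(6,2): no bracket -> illegal
(6,3): no bracket -> illegal
(6,4): no bracket -> illegal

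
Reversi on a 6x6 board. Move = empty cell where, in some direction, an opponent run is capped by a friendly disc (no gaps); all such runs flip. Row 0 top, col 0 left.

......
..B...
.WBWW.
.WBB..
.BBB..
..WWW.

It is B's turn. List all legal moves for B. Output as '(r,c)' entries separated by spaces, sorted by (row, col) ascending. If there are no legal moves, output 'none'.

Answer: (1,0) (1,1) (1,3) (1,4) (1,5) (2,0) (2,5) (3,0) (3,4) (4,0)

Derivation:
(1,0): flips 1 -> legal
(1,1): flips 2 -> legal
(1,3): flips 1 -> legal
(1,4): flips 1 -> legal
(1,5): flips 1 -> legal
(2,0): flips 2 -> legal
(2,5): flips 2 -> legal
(3,0): flips 2 -> legal
(3,4): flips 1 -> legal
(3,5): no bracket -> illegal
(4,0): flips 1 -> legal
(4,4): no bracket -> illegal
(4,5): no bracket -> illegal
(5,1): no bracket -> illegal
(5,5): no bracket -> illegal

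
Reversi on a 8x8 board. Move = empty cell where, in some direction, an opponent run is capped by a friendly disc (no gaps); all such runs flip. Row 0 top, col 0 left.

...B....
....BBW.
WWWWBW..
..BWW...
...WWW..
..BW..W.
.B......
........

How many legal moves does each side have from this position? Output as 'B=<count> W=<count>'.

Answer: B=9 W=9

Derivation:
-- B to move --
(0,5): no bracket -> illegal
(0,6): no bracket -> illegal
(0,7): flips 4 -> legal
(1,0): flips 1 -> legal
(1,1): no bracket -> illegal
(1,2): flips 1 -> legal
(1,3): no bracket -> illegal
(1,7): flips 1 -> legal
(2,6): flips 1 -> legal
(2,7): no bracket -> illegal
(3,0): no bracket -> illegal
(3,1): no bracket -> illegal
(3,5): flips 3 -> legal
(3,6): flips 1 -> legal
(4,2): flips 1 -> legal
(4,6): no bracket -> illegal
(4,7): no bracket -> illegal
(5,4): flips 4 -> legal
(5,5): no bracket -> illegal
(5,7): no bracket -> illegal
(6,2): no bracket -> illegal
(6,3): no bracket -> illegal
(6,4): no bracket -> illegal
(6,5): no bracket -> illegal
(6,6): no bracket -> illegal
(6,7): no bracket -> illegal
B mobility = 9
-- W to move --
(0,2): no bracket -> illegal
(0,4): flips 2 -> legal
(0,5): flips 2 -> legal
(0,6): flips 2 -> legal
(1,2): no bracket -> illegal
(1,3): flips 2 -> legal
(2,6): no bracket -> illegal
(3,1): flips 1 -> legal
(3,5): no bracket -> illegal
(4,1): flips 1 -> legal
(4,2): flips 1 -> legal
(5,0): no bracket -> illegal
(5,1): flips 1 -> legal
(6,0): no bracket -> illegal
(6,2): no bracket -> illegal
(6,3): no bracket -> illegal
(7,0): flips 2 -> legal
(7,1): no bracket -> illegal
(7,2): no bracket -> illegal
W mobility = 9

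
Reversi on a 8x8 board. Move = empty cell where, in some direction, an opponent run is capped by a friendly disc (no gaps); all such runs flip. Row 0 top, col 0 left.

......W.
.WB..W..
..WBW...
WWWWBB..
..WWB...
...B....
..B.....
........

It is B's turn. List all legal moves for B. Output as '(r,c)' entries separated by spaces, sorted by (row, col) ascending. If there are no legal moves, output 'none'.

Answer: (0,0) (1,0) (1,3) (1,4) (2,0) (2,1) (2,5) (4,1) (5,2)

Derivation:
(0,0): flips 3 -> legal
(0,1): no bracket -> illegal
(0,2): no bracket -> illegal
(0,4): no bracket -> illegal
(0,5): no bracket -> illegal
(0,7): no bracket -> illegal
(1,0): flips 1 -> legal
(1,3): flips 1 -> legal
(1,4): flips 1 -> legal
(1,6): no bracket -> illegal
(1,7): no bracket -> illegal
(2,0): flips 2 -> legal
(2,1): flips 1 -> legal
(2,5): flips 1 -> legal
(2,6): no bracket -> illegal
(4,0): no bracket -> illegal
(4,1): flips 3 -> legal
(5,1): no bracket -> illegal
(5,2): flips 4 -> legal
(5,4): no bracket -> illegal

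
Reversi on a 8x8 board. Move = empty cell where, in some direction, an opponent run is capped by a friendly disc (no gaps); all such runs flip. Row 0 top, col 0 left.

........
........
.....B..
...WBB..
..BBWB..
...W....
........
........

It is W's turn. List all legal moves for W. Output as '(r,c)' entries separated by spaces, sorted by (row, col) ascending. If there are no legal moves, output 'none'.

(1,4): no bracket -> illegal
(1,5): no bracket -> illegal
(1,6): no bracket -> illegal
(2,3): no bracket -> illegal
(2,4): flips 1 -> legal
(2,6): flips 1 -> legal
(3,1): flips 1 -> legal
(3,2): no bracket -> illegal
(3,6): flips 2 -> legal
(4,1): flips 2 -> legal
(4,6): flips 1 -> legal
(5,1): flips 1 -> legal
(5,2): no bracket -> illegal
(5,4): no bracket -> illegal
(5,5): no bracket -> illegal
(5,6): no bracket -> illegal

Answer: (2,4) (2,6) (3,1) (3,6) (4,1) (4,6) (5,1)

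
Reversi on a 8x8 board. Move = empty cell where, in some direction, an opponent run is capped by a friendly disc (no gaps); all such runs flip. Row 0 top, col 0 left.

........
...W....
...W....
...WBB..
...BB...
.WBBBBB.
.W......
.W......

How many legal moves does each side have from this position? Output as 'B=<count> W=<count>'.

-- B to move --
(0,2): no bracket -> illegal
(0,3): flips 3 -> legal
(0,4): no bracket -> illegal
(1,2): flips 1 -> legal
(1,4): no bracket -> illegal
(2,2): flips 1 -> legal
(2,4): no bracket -> illegal
(3,2): flips 1 -> legal
(4,0): no bracket -> illegal
(4,1): no bracket -> illegal
(4,2): no bracket -> illegal
(5,0): flips 1 -> legal
(6,0): no bracket -> illegal
(6,2): no bracket -> illegal
(7,0): flips 1 -> legal
(7,2): no bracket -> illegal
B mobility = 6
-- W to move --
(2,4): no bracket -> illegal
(2,5): flips 3 -> legal
(2,6): no bracket -> illegal
(3,2): no bracket -> illegal
(3,6): flips 2 -> legal
(4,1): no bracket -> illegal
(4,2): no bracket -> illegal
(4,5): flips 1 -> legal
(4,6): no bracket -> illegal
(4,7): no bracket -> illegal
(5,7): flips 5 -> legal
(6,2): no bracket -> illegal
(6,3): flips 2 -> legal
(6,4): no bracket -> illegal
(6,5): no bracket -> illegal
(6,6): flips 2 -> legal
(6,7): no bracket -> illegal
W mobility = 6

Answer: B=6 W=6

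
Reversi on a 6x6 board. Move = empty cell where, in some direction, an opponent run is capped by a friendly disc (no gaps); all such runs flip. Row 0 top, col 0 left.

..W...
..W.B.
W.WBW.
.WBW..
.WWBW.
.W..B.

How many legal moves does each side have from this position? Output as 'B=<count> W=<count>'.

Answer: B=9 W=5

Derivation:
-- B to move --
(0,1): flips 1 -> legal
(0,3): no bracket -> illegal
(1,0): no bracket -> illegal
(1,1): no bracket -> illegal
(1,3): no bracket -> illegal
(1,5): no bracket -> illegal
(2,1): flips 1 -> legal
(2,5): flips 1 -> legal
(3,0): flips 1 -> legal
(3,4): flips 3 -> legal
(3,5): no bracket -> illegal
(4,0): flips 2 -> legal
(4,5): flips 1 -> legal
(5,0): flips 1 -> legal
(5,2): flips 1 -> legal
(5,3): no bracket -> illegal
(5,5): no bracket -> illegal
B mobility = 9
-- W to move --
(0,3): no bracket -> illegal
(0,4): flips 1 -> legal
(0,5): flips 3 -> legal
(1,3): flips 1 -> legal
(1,5): no bracket -> illegal
(2,1): no bracket -> illegal
(2,5): no bracket -> illegal
(3,4): flips 1 -> legal
(4,5): no bracket -> illegal
(5,2): no bracket -> illegal
(5,3): flips 1 -> legal
(5,5): no bracket -> illegal
W mobility = 5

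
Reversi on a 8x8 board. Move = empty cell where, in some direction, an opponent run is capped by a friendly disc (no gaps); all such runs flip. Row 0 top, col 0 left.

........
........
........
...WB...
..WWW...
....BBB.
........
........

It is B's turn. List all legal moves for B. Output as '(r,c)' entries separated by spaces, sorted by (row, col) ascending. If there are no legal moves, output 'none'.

Answer: (2,2) (3,2) (5,2)

Derivation:
(2,2): flips 2 -> legal
(2,3): no bracket -> illegal
(2,4): no bracket -> illegal
(3,1): no bracket -> illegal
(3,2): flips 2 -> legal
(3,5): no bracket -> illegal
(4,1): no bracket -> illegal
(4,5): no bracket -> illegal
(5,1): no bracket -> illegal
(5,2): flips 1 -> legal
(5,3): no bracket -> illegal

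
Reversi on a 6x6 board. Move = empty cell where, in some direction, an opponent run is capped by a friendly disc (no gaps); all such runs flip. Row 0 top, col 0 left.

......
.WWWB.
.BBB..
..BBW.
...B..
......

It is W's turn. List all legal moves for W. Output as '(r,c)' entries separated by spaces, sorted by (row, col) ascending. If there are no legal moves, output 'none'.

Answer: (1,5) (3,0) (3,1) (4,2) (4,4) (5,2) (5,3)

Derivation:
(0,3): no bracket -> illegal
(0,4): no bracket -> illegal
(0,5): no bracket -> illegal
(1,0): no bracket -> illegal
(1,5): flips 1 -> legal
(2,0): no bracket -> illegal
(2,4): no bracket -> illegal
(2,5): no bracket -> illegal
(3,0): flips 1 -> legal
(3,1): flips 4 -> legal
(4,1): no bracket -> illegal
(4,2): flips 2 -> legal
(4,4): flips 2 -> legal
(5,2): flips 1 -> legal
(5,3): flips 3 -> legal
(5,4): no bracket -> illegal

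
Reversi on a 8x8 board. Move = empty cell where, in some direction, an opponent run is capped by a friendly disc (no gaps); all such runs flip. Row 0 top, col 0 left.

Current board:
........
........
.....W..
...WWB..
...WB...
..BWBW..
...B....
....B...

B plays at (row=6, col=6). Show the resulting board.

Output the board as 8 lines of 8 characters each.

Answer: ........
........
.....W..
...WWB..
...WB...
..BWBB..
...B..B.
....B...

Derivation:
Place B at (6,6); scan 8 dirs for brackets.
Dir NW: opp run (5,5) capped by B -> flip
Dir N: first cell '.' (not opp) -> no flip
Dir NE: first cell '.' (not opp) -> no flip
Dir W: first cell '.' (not opp) -> no flip
Dir E: first cell '.' (not opp) -> no flip
Dir SW: first cell '.' (not opp) -> no flip
Dir S: first cell '.' (not opp) -> no flip
Dir SE: first cell '.' (not opp) -> no flip
All flips: (5,5)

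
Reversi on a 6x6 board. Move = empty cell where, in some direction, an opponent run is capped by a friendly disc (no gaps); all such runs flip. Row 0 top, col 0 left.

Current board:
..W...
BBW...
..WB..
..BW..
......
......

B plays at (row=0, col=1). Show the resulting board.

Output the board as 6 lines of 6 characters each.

Place B at (0,1); scan 8 dirs for brackets.
Dir NW: edge -> no flip
Dir N: edge -> no flip
Dir NE: edge -> no flip
Dir W: first cell '.' (not opp) -> no flip
Dir E: opp run (0,2), next='.' -> no flip
Dir SW: first cell 'B' (not opp) -> no flip
Dir S: first cell 'B' (not opp) -> no flip
Dir SE: opp run (1,2) capped by B -> flip
All flips: (1,2)

Answer: .BW...
BBB...
..WB..
..BW..
......
......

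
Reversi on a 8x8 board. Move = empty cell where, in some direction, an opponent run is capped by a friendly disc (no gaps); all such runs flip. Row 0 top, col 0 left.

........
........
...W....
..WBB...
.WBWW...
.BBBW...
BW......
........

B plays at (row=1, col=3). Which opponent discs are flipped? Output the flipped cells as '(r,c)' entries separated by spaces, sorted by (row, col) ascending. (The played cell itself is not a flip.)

Answer: (2,3)

Derivation:
Dir NW: first cell '.' (not opp) -> no flip
Dir N: first cell '.' (not opp) -> no flip
Dir NE: first cell '.' (not opp) -> no flip
Dir W: first cell '.' (not opp) -> no flip
Dir E: first cell '.' (not opp) -> no flip
Dir SW: first cell '.' (not opp) -> no flip
Dir S: opp run (2,3) capped by B -> flip
Dir SE: first cell '.' (not opp) -> no flip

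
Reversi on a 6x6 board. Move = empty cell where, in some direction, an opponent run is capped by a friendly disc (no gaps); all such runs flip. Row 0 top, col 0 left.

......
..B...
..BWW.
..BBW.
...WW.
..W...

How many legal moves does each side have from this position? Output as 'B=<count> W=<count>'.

-- B to move --
(1,3): flips 1 -> legal
(1,4): flips 1 -> legal
(1,5): flips 1 -> legal
(2,5): flips 2 -> legal
(3,5): flips 1 -> legal
(4,1): no bracket -> illegal
(4,2): no bracket -> illegal
(4,5): flips 2 -> legal
(5,1): no bracket -> illegal
(5,3): flips 1 -> legal
(5,4): flips 1 -> legal
(5,5): flips 1 -> legal
B mobility = 9
-- W to move --
(0,1): flips 1 -> legal
(0,2): no bracket -> illegal
(0,3): no bracket -> illegal
(1,1): flips 2 -> legal
(1,3): no bracket -> illegal
(2,1): flips 2 -> legal
(3,1): flips 2 -> legal
(4,1): flips 1 -> legal
(4,2): flips 1 -> legal
W mobility = 6

Answer: B=9 W=6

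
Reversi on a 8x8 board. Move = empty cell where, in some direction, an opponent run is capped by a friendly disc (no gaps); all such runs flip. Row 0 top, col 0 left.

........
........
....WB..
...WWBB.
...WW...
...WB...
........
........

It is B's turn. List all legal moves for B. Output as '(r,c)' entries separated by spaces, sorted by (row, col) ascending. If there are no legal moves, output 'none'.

Answer: (1,3) (1,4) (2,3) (3,2) (5,2) (6,2)

Derivation:
(1,3): flips 1 -> legal
(1,4): flips 3 -> legal
(1,5): no bracket -> illegal
(2,2): no bracket -> illegal
(2,3): flips 1 -> legal
(3,2): flips 3 -> legal
(4,2): no bracket -> illegal
(4,5): no bracket -> illegal
(5,2): flips 3 -> legal
(5,5): no bracket -> illegal
(6,2): flips 2 -> legal
(6,3): no bracket -> illegal
(6,4): no bracket -> illegal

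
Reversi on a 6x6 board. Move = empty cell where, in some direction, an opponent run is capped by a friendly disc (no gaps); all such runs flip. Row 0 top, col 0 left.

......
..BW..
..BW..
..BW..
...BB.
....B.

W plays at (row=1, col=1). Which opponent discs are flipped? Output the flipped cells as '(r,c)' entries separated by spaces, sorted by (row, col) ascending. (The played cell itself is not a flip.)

Dir NW: first cell '.' (not opp) -> no flip
Dir N: first cell '.' (not opp) -> no flip
Dir NE: first cell '.' (not opp) -> no flip
Dir W: first cell '.' (not opp) -> no flip
Dir E: opp run (1,2) capped by W -> flip
Dir SW: first cell '.' (not opp) -> no flip
Dir S: first cell '.' (not opp) -> no flip
Dir SE: opp run (2,2) capped by W -> flip

Answer: (1,2) (2,2)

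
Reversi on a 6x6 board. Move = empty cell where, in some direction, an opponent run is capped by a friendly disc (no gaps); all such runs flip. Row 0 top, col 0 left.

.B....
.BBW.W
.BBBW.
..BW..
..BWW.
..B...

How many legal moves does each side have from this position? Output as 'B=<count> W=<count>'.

-- B to move --
(0,2): no bracket -> illegal
(0,3): flips 1 -> legal
(0,4): flips 1 -> legal
(0,5): no bracket -> illegal
(1,4): flips 1 -> legal
(2,5): flips 1 -> legal
(3,4): flips 2 -> legal
(3,5): no bracket -> illegal
(4,5): flips 2 -> legal
(5,3): flips 2 -> legal
(5,4): flips 1 -> legal
(5,5): flips 2 -> legal
B mobility = 9
-- W to move --
(0,0): flips 2 -> legal
(0,2): no bracket -> illegal
(0,3): no bracket -> illegal
(1,0): flips 4 -> legal
(1,4): no bracket -> illegal
(2,0): flips 3 -> legal
(3,0): no bracket -> illegal
(3,1): flips 2 -> legal
(3,4): no bracket -> illegal
(4,1): flips 1 -> legal
(5,1): flips 1 -> legal
(5,3): no bracket -> illegal
W mobility = 6

Answer: B=9 W=6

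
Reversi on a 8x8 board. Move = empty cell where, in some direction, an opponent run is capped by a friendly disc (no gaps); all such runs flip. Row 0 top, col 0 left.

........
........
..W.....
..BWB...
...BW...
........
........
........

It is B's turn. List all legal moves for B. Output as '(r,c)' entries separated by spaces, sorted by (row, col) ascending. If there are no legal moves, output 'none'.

(1,1): no bracket -> illegal
(1,2): flips 1 -> legal
(1,3): no bracket -> illegal
(2,1): no bracket -> illegal
(2,3): flips 1 -> legal
(2,4): no bracket -> illegal
(3,1): no bracket -> illegal
(3,5): no bracket -> illegal
(4,2): no bracket -> illegal
(4,5): flips 1 -> legal
(5,3): no bracket -> illegal
(5,4): flips 1 -> legal
(5,5): no bracket -> illegal

Answer: (1,2) (2,3) (4,5) (5,4)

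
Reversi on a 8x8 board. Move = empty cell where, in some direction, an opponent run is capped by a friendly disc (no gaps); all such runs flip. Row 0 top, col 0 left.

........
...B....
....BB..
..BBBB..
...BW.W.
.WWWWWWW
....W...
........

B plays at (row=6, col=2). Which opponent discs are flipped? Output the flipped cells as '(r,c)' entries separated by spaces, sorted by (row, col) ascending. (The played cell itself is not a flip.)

Answer: (4,4) (5,3)

Derivation:
Dir NW: opp run (5,1), next='.' -> no flip
Dir N: opp run (5,2), next='.' -> no flip
Dir NE: opp run (5,3) (4,4) capped by B -> flip
Dir W: first cell '.' (not opp) -> no flip
Dir E: first cell '.' (not opp) -> no flip
Dir SW: first cell '.' (not opp) -> no flip
Dir S: first cell '.' (not opp) -> no flip
Dir SE: first cell '.' (not opp) -> no flip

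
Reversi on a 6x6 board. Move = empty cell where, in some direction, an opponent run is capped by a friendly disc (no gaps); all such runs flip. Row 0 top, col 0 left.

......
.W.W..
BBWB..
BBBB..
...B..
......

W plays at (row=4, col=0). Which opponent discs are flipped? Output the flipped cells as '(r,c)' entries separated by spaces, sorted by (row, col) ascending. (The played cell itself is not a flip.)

Answer: (3,1)

Derivation:
Dir NW: edge -> no flip
Dir N: opp run (3,0) (2,0), next='.' -> no flip
Dir NE: opp run (3,1) capped by W -> flip
Dir W: edge -> no flip
Dir E: first cell '.' (not opp) -> no flip
Dir SW: edge -> no flip
Dir S: first cell '.' (not opp) -> no flip
Dir SE: first cell '.' (not opp) -> no flip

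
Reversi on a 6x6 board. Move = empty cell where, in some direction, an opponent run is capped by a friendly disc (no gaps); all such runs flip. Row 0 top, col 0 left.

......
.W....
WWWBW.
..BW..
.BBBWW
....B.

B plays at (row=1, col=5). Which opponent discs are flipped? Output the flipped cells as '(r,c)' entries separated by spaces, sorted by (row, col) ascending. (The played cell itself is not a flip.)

Answer: (2,4) (3,3)

Derivation:
Dir NW: first cell '.' (not opp) -> no flip
Dir N: first cell '.' (not opp) -> no flip
Dir NE: edge -> no flip
Dir W: first cell '.' (not opp) -> no flip
Dir E: edge -> no flip
Dir SW: opp run (2,4) (3,3) capped by B -> flip
Dir S: first cell '.' (not opp) -> no flip
Dir SE: edge -> no flip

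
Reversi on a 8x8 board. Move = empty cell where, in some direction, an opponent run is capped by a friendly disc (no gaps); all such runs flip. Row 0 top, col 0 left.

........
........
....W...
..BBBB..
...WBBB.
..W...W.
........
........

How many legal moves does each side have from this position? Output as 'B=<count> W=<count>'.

Answer: B=9 W=8

Derivation:
-- B to move --
(1,3): flips 1 -> legal
(1,4): flips 1 -> legal
(1,5): flips 1 -> legal
(2,3): no bracket -> illegal
(2,5): no bracket -> illegal
(4,1): no bracket -> illegal
(4,2): flips 1 -> legal
(4,7): no bracket -> illegal
(5,1): no bracket -> illegal
(5,3): flips 1 -> legal
(5,4): flips 1 -> legal
(5,5): no bracket -> illegal
(5,7): no bracket -> illegal
(6,1): flips 2 -> legal
(6,2): no bracket -> illegal
(6,3): no bracket -> illegal
(6,5): no bracket -> illegal
(6,6): flips 1 -> legal
(6,7): flips 1 -> legal
B mobility = 9
-- W to move --
(2,1): flips 1 -> legal
(2,2): no bracket -> illegal
(2,3): flips 3 -> legal
(2,5): flips 1 -> legal
(2,6): no bracket -> illegal
(3,1): no bracket -> illegal
(3,6): flips 1 -> legal
(3,7): no bracket -> illegal
(4,1): no bracket -> illegal
(4,2): flips 1 -> legal
(4,7): flips 3 -> legal
(5,3): no bracket -> illegal
(5,4): flips 2 -> legal
(5,5): no bracket -> illegal
(5,7): flips 2 -> legal
W mobility = 8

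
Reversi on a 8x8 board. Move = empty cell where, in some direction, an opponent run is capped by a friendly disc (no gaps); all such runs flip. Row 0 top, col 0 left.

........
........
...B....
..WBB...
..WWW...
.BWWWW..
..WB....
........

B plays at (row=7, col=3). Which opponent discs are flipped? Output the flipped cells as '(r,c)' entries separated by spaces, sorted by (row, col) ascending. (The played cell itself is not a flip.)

Dir NW: opp run (6,2) capped by B -> flip
Dir N: first cell 'B' (not opp) -> no flip
Dir NE: first cell '.' (not opp) -> no flip
Dir W: first cell '.' (not opp) -> no flip
Dir E: first cell '.' (not opp) -> no flip
Dir SW: edge -> no flip
Dir S: edge -> no flip
Dir SE: edge -> no flip

Answer: (6,2)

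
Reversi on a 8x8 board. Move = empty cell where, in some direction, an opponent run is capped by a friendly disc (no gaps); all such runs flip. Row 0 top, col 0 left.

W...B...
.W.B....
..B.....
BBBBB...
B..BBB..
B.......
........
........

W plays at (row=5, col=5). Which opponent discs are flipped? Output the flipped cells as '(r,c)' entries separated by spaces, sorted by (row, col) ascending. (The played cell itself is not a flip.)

Answer: (2,2) (3,3) (4,4)

Derivation:
Dir NW: opp run (4,4) (3,3) (2,2) capped by W -> flip
Dir N: opp run (4,5), next='.' -> no flip
Dir NE: first cell '.' (not opp) -> no flip
Dir W: first cell '.' (not opp) -> no flip
Dir E: first cell '.' (not opp) -> no flip
Dir SW: first cell '.' (not opp) -> no flip
Dir S: first cell '.' (not opp) -> no flip
Dir SE: first cell '.' (not opp) -> no flip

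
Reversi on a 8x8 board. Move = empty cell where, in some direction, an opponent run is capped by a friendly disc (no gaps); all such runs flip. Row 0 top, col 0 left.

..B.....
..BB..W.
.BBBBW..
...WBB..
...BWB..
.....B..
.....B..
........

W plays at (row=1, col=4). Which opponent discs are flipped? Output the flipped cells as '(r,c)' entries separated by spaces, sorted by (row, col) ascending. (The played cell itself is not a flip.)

Answer: (2,4) (3,4)

Derivation:
Dir NW: first cell '.' (not opp) -> no flip
Dir N: first cell '.' (not opp) -> no flip
Dir NE: first cell '.' (not opp) -> no flip
Dir W: opp run (1,3) (1,2), next='.' -> no flip
Dir E: first cell '.' (not opp) -> no flip
Dir SW: opp run (2,3), next='.' -> no flip
Dir S: opp run (2,4) (3,4) capped by W -> flip
Dir SE: first cell 'W' (not opp) -> no flip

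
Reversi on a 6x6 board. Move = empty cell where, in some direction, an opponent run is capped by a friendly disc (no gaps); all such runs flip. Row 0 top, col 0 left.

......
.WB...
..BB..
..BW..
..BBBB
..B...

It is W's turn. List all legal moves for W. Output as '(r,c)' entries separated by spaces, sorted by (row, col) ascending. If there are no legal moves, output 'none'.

(0,1): no bracket -> illegal
(0,2): no bracket -> illegal
(0,3): no bracket -> illegal
(1,3): flips 2 -> legal
(1,4): no bracket -> illegal
(2,1): no bracket -> illegal
(2,4): no bracket -> illegal
(3,1): flips 1 -> legal
(3,4): no bracket -> illegal
(3,5): no bracket -> illegal
(4,1): no bracket -> illegal
(5,1): flips 1 -> legal
(5,3): flips 1 -> legal
(5,4): no bracket -> illegal
(5,5): flips 1 -> legal

Answer: (1,3) (3,1) (5,1) (5,3) (5,5)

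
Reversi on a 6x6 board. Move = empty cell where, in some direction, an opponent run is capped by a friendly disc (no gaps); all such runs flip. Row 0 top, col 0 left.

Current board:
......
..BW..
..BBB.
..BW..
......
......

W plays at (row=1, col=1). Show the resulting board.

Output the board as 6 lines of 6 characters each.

Answer: ......
.WWW..
..WBB.
..BW..
......
......

Derivation:
Place W at (1,1); scan 8 dirs for brackets.
Dir NW: first cell '.' (not opp) -> no flip
Dir N: first cell '.' (not opp) -> no flip
Dir NE: first cell '.' (not opp) -> no flip
Dir W: first cell '.' (not opp) -> no flip
Dir E: opp run (1,2) capped by W -> flip
Dir SW: first cell '.' (not opp) -> no flip
Dir S: first cell '.' (not opp) -> no flip
Dir SE: opp run (2,2) capped by W -> flip
All flips: (1,2) (2,2)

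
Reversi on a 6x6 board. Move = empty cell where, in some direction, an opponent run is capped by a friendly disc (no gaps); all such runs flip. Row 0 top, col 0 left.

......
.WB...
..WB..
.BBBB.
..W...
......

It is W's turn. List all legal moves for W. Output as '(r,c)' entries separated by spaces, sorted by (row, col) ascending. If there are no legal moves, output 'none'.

Answer: (0,2) (1,3) (2,0) (2,4) (4,0) (4,4)

Derivation:
(0,1): no bracket -> illegal
(0,2): flips 1 -> legal
(0,3): no bracket -> illegal
(1,3): flips 1 -> legal
(1,4): no bracket -> illegal
(2,0): flips 1 -> legal
(2,1): no bracket -> illegal
(2,4): flips 2 -> legal
(2,5): no bracket -> illegal
(3,0): no bracket -> illegal
(3,5): no bracket -> illegal
(4,0): flips 1 -> legal
(4,1): no bracket -> illegal
(4,3): no bracket -> illegal
(4,4): flips 1 -> legal
(4,5): no bracket -> illegal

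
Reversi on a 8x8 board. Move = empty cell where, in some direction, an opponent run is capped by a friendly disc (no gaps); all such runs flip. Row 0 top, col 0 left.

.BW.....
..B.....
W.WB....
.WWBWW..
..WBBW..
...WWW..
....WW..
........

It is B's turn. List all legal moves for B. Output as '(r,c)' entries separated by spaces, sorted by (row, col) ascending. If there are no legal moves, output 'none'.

Answer: (0,3) (1,1) (2,1) (2,4) (2,5) (2,6) (3,0) (3,6) (4,1) (4,6) (5,1) (5,2) (5,6) (6,2) (6,3) (6,6) (7,4) (7,6)

Derivation:
(0,3): flips 1 -> legal
(1,0): no bracket -> illegal
(1,1): flips 1 -> legal
(1,3): no bracket -> illegal
(2,1): flips 2 -> legal
(2,4): flips 1 -> legal
(2,5): flips 1 -> legal
(2,6): flips 1 -> legal
(3,0): flips 2 -> legal
(3,6): flips 2 -> legal
(4,0): no bracket -> illegal
(4,1): flips 2 -> legal
(4,6): flips 1 -> legal
(5,1): flips 1 -> legal
(5,2): flips 3 -> legal
(5,6): flips 2 -> legal
(6,2): flips 1 -> legal
(6,3): flips 1 -> legal
(6,6): flips 1 -> legal
(7,3): no bracket -> illegal
(7,4): flips 2 -> legal
(7,5): no bracket -> illegal
(7,6): flips 2 -> legal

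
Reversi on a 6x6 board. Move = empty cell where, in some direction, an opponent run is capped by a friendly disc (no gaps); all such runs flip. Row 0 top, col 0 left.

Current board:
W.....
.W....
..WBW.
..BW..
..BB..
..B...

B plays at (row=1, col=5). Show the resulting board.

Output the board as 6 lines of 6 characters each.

Answer: W.....
.W...B
..WBB.
..BB..
..BB..
..B...

Derivation:
Place B at (1,5); scan 8 dirs for brackets.
Dir NW: first cell '.' (not opp) -> no flip
Dir N: first cell '.' (not opp) -> no flip
Dir NE: edge -> no flip
Dir W: first cell '.' (not opp) -> no flip
Dir E: edge -> no flip
Dir SW: opp run (2,4) (3,3) capped by B -> flip
Dir S: first cell '.' (not opp) -> no flip
Dir SE: edge -> no flip
All flips: (2,4) (3,3)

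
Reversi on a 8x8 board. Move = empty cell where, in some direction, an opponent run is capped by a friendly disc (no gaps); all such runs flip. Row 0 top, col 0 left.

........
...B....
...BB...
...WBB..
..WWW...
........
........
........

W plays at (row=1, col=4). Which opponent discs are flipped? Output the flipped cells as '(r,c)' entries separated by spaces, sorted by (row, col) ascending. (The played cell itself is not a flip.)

Answer: (2,4) (3,4)

Derivation:
Dir NW: first cell '.' (not opp) -> no flip
Dir N: first cell '.' (not opp) -> no flip
Dir NE: first cell '.' (not opp) -> no flip
Dir W: opp run (1,3), next='.' -> no flip
Dir E: first cell '.' (not opp) -> no flip
Dir SW: opp run (2,3), next='.' -> no flip
Dir S: opp run (2,4) (3,4) capped by W -> flip
Dir SE: first cell '.' (not opp) -> no flip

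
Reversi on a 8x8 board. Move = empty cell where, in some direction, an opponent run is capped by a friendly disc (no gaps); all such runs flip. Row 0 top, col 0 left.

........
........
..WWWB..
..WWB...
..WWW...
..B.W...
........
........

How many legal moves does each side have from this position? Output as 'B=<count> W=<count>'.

Answer: B=5 W=6

Derivation:
-- B to move --
(1,1): no bracket -> illegal
(1,2): flips 4 -> legal
(1,3): no bracket -> illegal
(1,4): flips 1 -> legal
(1,5): no bracket -> illegal
(2,1): flips 3 -> legal
(3,1): flips 2 -> legal
(3,5): no bracket -> illegal
(4,1): no bracket -> illegal
(4,5): no bracket -> illegal
(5,1): no bracket -> illegal
(5,3): no bracket -> illegal
(5,5): no bracket -> illegal
(6,3): no bracket -> illegal
(6,4): flips 2 -> legal
(6,5): no bracket -> illegal
B mobility = 5
-- W to move --
(1,4): no bracket -> illegal
(1,5): no bracket -> illegal
(1,6): flips 2 -> legal
(2,6): flips 1 -> legal
(3,5): flips 1 -> legal
(3,6): no bracket -> illegal
(4,1): no bracket -> illegal
(4,5): flips 1 -> legal
(5,1): no bracket -> illegal
(5,3): no bracket -> illegal
(6,1): flips 1 -> legal
(6,2): flips 1 -> legal
(6,3): no bracket -> illegal
W mobility = 6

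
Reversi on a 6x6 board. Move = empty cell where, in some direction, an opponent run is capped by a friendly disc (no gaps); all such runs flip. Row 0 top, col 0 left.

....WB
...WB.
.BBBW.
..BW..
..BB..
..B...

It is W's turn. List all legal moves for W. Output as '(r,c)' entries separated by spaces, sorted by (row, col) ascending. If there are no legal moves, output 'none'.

Answer: (1,1) (1,5) (2,0) (3,1) (5,1) (5,3)

Derivation:
(0,3): no bracket -> illegal
(1,0): no bracket -> illegal
(1,1): flips 1 -> legal
(1,2): no bracket -> illegal
(1,5): flips 1 -> legal
(2,0): flips 3 -> legal
(2,5): no bracket -> illegal
(3,0): no bracket -> illegal
(3,1): flips 2 -> legal
(3,4): no bracket -> illegal
(4,1): no bracket -> illegal
(4,4): no bracket -> illegal
(5,1): flips 1 -> legal
(5,3): flips 1 -> legal
(5,4): no bracket -> illegal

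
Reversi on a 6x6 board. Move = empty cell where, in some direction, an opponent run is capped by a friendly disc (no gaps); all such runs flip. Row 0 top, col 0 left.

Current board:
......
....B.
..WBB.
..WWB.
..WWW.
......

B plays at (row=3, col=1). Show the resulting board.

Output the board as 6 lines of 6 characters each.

Answer: ......
....B.
..WBB.
.BBBB.
..WWW.
......

Derivation:
Place B at (3,1); scan 8 dirs for brackets.
Dir NW: first cell '.' (not opp) -> no flip
Dir N: first cell '.' (not opp) -> no flip
Dir NE: opp run (2,2), next='.' -> no flip
Dir W: first cell '.' (not opp) -> no flip
Dir E: opp run (3,2) (3,3) capped by B -> flip
Dir SW: first cell '.' (not opp) -> no flip
Dir S: first cell '.' (not opp) -> no flip
Dir SE: opp run (4,2), next='.' -> no flip
All flips: (3,2) (3,3)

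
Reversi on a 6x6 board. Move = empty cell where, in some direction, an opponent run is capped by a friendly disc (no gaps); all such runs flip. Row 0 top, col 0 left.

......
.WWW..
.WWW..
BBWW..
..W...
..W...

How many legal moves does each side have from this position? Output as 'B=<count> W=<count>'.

Answer: B=5 W=3

Derivation:
-- B to move --
(0,0): no bracket -> illegal
(0,1): flips 2 -> legal
(0,2): no bracket -> illegal
(0,3): flips 2 -> legal
(0,4): flips 2 -> legal
(1,0): no bracket -> illegal
(1,4): no bracket -> illegal
(2,0): no bracket -> illegal
(2,4): no bracket -> illegal
(3,4): flips 2 -> legal
(4,1): no bracket -> illegal
(4,3): no bracket -> illegal
(4,4): no bracket -> illegal
(5,1): no bracket -> illegal
(5,3): flips 1 -> legal
B mobility = 5
-- W to move --
(2,0): flips 1 -> legal
(4,0): flips 1 -> legal
(4,1): flips 1 -> legal
W mobility = 3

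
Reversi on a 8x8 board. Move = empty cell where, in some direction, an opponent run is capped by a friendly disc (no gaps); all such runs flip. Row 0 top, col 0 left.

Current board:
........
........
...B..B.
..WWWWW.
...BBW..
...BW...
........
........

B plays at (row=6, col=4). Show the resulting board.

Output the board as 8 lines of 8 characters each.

Place B at (6,4); scan 8 dirs for brackets.
Dir NW: first cell 'B' (not opp) -> no flip
Dir N: opp run (5,4) capped by B -> flip
Dir NE: first cell '.' (not opp) -> no flip
Dir W: first cell '.' (not opp) -> no flip
Dir E: first cell '.' (not opp) -> no flip
Dir SW: first cell '.' (not opp) -> no flip
Dir S: first cell '.' (not opp) -> no flip
Dir SE: first cell '.' (not opp) -> no flip
All flips: (5,4)

Answer: ........
........
...B..B.
..WWWWW.
...BBW..
...BB...
....B...
........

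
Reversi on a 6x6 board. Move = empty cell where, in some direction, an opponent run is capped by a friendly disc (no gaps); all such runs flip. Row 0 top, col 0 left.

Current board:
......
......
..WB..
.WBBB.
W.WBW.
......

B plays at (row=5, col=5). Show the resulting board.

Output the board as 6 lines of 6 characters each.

Answer: ......
......
..WB..
.WBBB.
W.WBB.
.....B

Derivation:
Place B at (5,5); scan 8 dirs for brackets.
Dir NW: opp run (4,4) capped by B -> flip
Dir N: first cell '.' (not opp) -> no flip
Dir NE: edge -> no flip
Dir W: first cell '.' (not opp) -> no flip
Dir E: edge -> no flip
Dir SW: edge -> no flip
Dir S: edge -> no flip
Dir SE: edge -> no flip
All flips: (4,4)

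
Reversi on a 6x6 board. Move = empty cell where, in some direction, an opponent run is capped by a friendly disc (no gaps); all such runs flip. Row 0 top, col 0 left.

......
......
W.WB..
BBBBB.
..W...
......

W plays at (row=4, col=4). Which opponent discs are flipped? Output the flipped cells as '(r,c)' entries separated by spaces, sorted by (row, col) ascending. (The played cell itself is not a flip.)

Dir NW: opp run (3,3) capped by W -> flip
Dir N: opp run (3,4), next='.' -> no flip
Dir NE: first cell '.' (not opp) -> no flip
Dir W: first cell '.' (not opp) -> no flip
Dir E: first cell '.' (not opp) -> no flip
Dir SW: first cell '.' (not opp) -> no flip
Dir S: first cell '.' (not opp) -> no flip
Dir SE: first cell '.' (not opp) -> no flip

Answer: (3,3)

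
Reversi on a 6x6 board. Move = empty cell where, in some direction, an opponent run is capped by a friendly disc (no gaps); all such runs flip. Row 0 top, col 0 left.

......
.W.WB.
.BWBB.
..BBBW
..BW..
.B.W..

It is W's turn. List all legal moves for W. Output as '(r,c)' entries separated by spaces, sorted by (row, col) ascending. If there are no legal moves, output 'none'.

(0,3): no bracket -> illegal
(0,4): no bracket -> illegal
(0,5): no bracket -> illegal
(1,0): flips 2 -> legal
(1,2): no bracket -> illegal
(1,5): flips 1 -> legal
(2,0): flips 1 -> legal
(2,5): flips 3 -> legal
(3,0): no bracket -> illegal
(3,1): flips 5 -> legal
(4,0): no bracket -> illegal
(4,1): flips 1 -> legal
(4,4): flips 1 -> legal
(4,5): no bracket -> illegal
(5,0): no bracket -> illegal
(5,2): flips 2 -> legal

Answer: (1,0) (1,5) (2,0) (2,5) (3,1) (4,1) (4,4) (5,2)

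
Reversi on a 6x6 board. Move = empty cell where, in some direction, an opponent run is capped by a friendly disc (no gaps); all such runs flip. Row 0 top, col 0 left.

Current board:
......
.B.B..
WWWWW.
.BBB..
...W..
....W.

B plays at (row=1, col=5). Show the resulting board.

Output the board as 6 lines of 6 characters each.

Answer: ......
.B.B.B
WWWWB.
.BBB..
...W..
....W.

Derivation:
Place B at (1,5); scan 8 dirs for brackets.
Dir NW: first cell '.' (not opp) -> no flip
Dir N: first cell '.' (not opp) -> no flip
Dir NE: edge -> no flip
Dir W: first cell '.' (not opp) -> no flip
Dir E: edge -> no flip
Dir SW: opp run (2,4) capped by B -> flip
Dir S: first cell '.' (not opp) -> no flip
Dir SE: edge -> no flip
All flips: (2,4)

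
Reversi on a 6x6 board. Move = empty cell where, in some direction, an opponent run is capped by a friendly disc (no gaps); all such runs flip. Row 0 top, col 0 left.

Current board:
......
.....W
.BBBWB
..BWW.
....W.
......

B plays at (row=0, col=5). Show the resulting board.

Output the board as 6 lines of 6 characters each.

Place B at (0,5); scan 8 dirs for brackets.
Dir NW: edge -> no flip
Dir N: edge -> no flip
Dir NE: edge -> no flip
Dir W: first cell '.' (not opp) -> no flip
Dir E: edge -> no flip
Dir SW: first cell '.' (not opp) -> no flip
Dir S: opp run (1,5) capped by B -> flip
Dir SE: edge -> no flip
All flips: (1,5)

Answer: .....B
.....B
.BBBWB
..BWW.
....W.
......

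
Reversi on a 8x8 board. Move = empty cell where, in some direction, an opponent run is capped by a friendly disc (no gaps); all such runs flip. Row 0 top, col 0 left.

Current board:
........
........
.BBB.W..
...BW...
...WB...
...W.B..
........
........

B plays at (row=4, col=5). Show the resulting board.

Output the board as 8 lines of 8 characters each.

Place B at (4,5); scan 8 dirs for brackets.
Dir NW: opp run (3,4) capped by B -> flip
Dir N: first cell '.' (not opp) -> no flip
Dir NE: first cell '.' (not opp) -> no flip
Dir W: first cell 'B' (not opp) -> no flip
Dir E: first cell '.' (not opp) -> no flip
Dir SW: first cell '.' (not opp) -> no flip
Dir S: first cell 'B' (not opp) -> no flip
Dir SE: first cell '.' (not opp) -> no flip
All flips: (3,4)

Answer: ........
........
.BBB.W..
...BB...
...WBB..
...W.B..
........
........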